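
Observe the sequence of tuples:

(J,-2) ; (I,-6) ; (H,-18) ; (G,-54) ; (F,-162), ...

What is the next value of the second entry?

-486

Second entry — ×3 each step: -2, -6, -18, -54, -162 → -486.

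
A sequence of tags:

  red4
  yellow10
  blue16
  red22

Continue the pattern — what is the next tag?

For the colour, repeats red → yellow → blue: red, yellow, blue, red → yellow.
Second component: +6 each step; 4, 10, 16, 22 → 28.
Combining the parts gives yellow28.

yellow28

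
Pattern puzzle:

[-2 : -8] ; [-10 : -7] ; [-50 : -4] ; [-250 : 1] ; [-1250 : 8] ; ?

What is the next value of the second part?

17

First part — ×5 each step: -2, -10, -50, -250, -1250 → -6250.
Second part: differences are 1, 3, 5, … (increasing by 2 each time), so -8, -7, -4, 1, 8 → 17.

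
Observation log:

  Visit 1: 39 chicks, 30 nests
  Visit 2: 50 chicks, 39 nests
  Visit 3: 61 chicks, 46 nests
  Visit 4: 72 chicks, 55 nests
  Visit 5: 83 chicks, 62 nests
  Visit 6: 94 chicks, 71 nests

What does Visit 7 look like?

105 chicks, 78 nests

Chicks: +11 each step; 39, 50, 61, 72, 83, 94 → 105.
For the nests, alternating steps +9, +7, +9, +7, …: 30, 39, 46, 55, 62, 71 → 78.
So the next row is 105 chicks, 78 nests.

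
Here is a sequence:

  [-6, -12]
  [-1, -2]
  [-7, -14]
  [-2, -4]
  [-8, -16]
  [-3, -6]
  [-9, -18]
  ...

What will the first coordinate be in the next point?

-4

First coordinate: alternating steps +5, −6, +5, −6, …, so -6, -1, -7, -2, -8, -3, -9 → -4.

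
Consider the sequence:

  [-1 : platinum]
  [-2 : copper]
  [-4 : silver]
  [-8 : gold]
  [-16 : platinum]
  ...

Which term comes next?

[-32 : copper]

First component goes -1, -2, -4, -8, -16 → -32 (×2 each step).
Metal: platinum, copper, silver, gold, platinum → copper (repeats platinum → copper → silver → gold).
Combining the parts gives [-32 : copper].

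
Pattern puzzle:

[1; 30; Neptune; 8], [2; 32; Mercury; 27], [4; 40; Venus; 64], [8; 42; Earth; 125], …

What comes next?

[16; 50; Mars; 216]

For the first value, ×2 each step: 1, 2, 4, 8 → 16.
Second value — alternating steps +2, +8, +2, +8, …: 30, 32, 40, 42 → 50.
Planet — runs through the planets Mercury→Neptune: Neptune, Mercury, Venus, Earth → Mars.
Fourth value: perfect cubes: 2³, 3³, 4³, …; 8, 27, 64, 125 → 216.
So the next term is [16; 50; Mars; 216].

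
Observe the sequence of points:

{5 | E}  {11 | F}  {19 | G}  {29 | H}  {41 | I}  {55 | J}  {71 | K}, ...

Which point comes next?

{89 | L}

First slot: differences are 6, 8, 10, … (increasing by 2 each time), so 5, 11, 19, 29, 41, 55, 71 → 89.
Letter — letters move forward 1 place in the alphabet: E, F, G, H, I, J, K → L.
Combining the parts gives {89 | L}.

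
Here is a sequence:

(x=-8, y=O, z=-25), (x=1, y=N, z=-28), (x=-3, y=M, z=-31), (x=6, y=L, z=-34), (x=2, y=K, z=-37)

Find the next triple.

(x=11, y=J, z=-40)

X goes -8, 1, -3, 6, 2 → 11 (alternating steps +9, −4, +9, −4, …).
Y: O, N, M, L, K → J (letters move back 1 place in the alphabet).
Z: -25, -28, -31, -34, -37 → -40 (−3 each step).
Combining the parts gives (x=11, y=J, z=-40).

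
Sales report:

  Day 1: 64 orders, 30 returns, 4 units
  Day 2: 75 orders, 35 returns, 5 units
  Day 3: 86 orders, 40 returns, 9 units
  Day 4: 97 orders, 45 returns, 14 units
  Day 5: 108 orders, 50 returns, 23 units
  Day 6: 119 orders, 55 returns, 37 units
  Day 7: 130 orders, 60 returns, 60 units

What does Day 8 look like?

Orders — +11 each step: 64, 75, 86, 97, 108, 119, 130 → 141.
Returns — +5 each step: 30, 35, 40, 45, 50, 55, 60 → 65.
Units — each term is the sum of the two before it: 4, 5, 9, 14, 23, 37, 60 → 97.
Combining the parts gives 141 orders, 65 returns, 97 units.

141 orders, 65 returns, 97 units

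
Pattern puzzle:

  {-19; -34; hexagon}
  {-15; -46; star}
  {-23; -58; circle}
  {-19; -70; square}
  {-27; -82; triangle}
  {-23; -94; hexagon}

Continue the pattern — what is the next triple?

{-31; -106; star}

First coordinate goes -19, -15, -23, -19, -27, -23 → -31 (alternating steps +4, −8, +4, −8, …).
Second coordinate goes -34, -46, -58, -70, -82, -94 → -106 (−12 each step).
Shape goes hexagon, star, circle, square, triangle, hexagon → star (repeats hexagon → star → circle → square → triangle).
So the next triple is {-31; -106; star}.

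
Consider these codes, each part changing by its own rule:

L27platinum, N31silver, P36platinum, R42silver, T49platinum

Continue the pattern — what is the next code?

For the letter, letters move forward 2 places in the alphabet: L, N, P, R, T → V.
Second component: differences are 4, 5, 6, … (increasing by 1 each time); 27, 31, 36, 42, 49 → 57.
Metal — alternates platinum ↔ silver: platinum, silver, platinum, silver, platinum → silver.
So the next code is V57silver.

V57silver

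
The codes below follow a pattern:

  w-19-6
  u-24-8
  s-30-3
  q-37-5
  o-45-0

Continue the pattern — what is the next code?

m-54-2

Letter goes w, u, s, q, o → m (letters move back 2 places in the alphabet).
Second component: 19, 24, 30, 37, 45 → 54 (differences are 5, 6, 7, … (increasing by 1 each time)).
Third component: 6, 8, 3, 5, 0 → 2 (alternating steps +2, −5, +2, −5, …).
Putting it together: m-54-2.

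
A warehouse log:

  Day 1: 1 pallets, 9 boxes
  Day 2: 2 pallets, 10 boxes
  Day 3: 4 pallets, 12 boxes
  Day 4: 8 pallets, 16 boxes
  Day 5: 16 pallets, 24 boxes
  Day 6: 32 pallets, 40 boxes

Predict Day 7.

Pallets: 1, 2, 4, 8, 16, 32 → 64 (×2 each step).
Boxes: 9, 10, 12, 16, 24, 40 → 72 (always 8 more than the pallets).
Putting it together: 64 pallets, 72 boxes.

64 pallets, 72 boxes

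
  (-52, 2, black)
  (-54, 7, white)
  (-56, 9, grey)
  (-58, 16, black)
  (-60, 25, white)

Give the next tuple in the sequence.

(-62, 41, grey)

First entry goes -52, -54, -56, -58, -60 → -62 (−2 each step).
Second entry: 2, 7, 9, 16, 25 → 41 (each term is the sum of the two before it).
Shade: repeats black → white → grey, so black, white, grey, black, white → grey.
Combining the parts gives (-62, 41, grey).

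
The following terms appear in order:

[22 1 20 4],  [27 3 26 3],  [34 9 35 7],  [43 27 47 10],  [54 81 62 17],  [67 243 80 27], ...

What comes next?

[82 729 101 44]

First slot goes 22, 27, 34, 43, 54, 67 → 82 (differences are 5, 7, 9, … (increasing by 2 each time)).
For the second slot, ×3 each step: 1, 3, 9, 27, 81, 243 → 729.
Third slot — differences are 6, 9, 12, … (increasing by 3 each time): 20, 26, 35, 47, 62, 80 → 101.
For the fourth slot, each term is the sum of the two before it: 4, 3, 7, 10, 17, 27 → 44.
Combining the parts gives [82 729 101 44].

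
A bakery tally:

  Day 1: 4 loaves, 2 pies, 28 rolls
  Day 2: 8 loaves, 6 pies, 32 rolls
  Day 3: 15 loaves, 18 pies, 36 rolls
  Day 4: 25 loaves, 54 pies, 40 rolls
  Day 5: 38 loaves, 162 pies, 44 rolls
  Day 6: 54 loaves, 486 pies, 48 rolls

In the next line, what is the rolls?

52

Rolls: 28, 32, 36, 40, 44, 48 → 52 (+4 each step).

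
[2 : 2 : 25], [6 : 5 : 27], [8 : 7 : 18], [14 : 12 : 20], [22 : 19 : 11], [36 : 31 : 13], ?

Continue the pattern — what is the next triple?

[58 : 50 : 4]

First slot: each term is the sum of the two before it; 2, 6, 8, 14, 22, 36 → 58.
Second slot — each term is the sum of the two before it: 2, 5, 7, 12, 19, 31 → 50.
Third slot: alternating steps +2, −9, +2, −9, …; 25, 27, 18, 20, 11, 13 → 4.
Combining the parts gives [58 : 50 : 4].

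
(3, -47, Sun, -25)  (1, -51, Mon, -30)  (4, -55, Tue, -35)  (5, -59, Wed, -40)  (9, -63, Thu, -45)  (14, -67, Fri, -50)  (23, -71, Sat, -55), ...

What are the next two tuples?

(37, -75, Sun, -60), (60, -79, Mon, -65)

First value: 3, 1, 4, 5, 9, 14, 23 → 37 → 60 (each term is the sum of the two before it).
Second value: −4 each step; -47, -51, -55, -59, -63, -67, -71 → -75 → -79.
Day: runs through the weekdays Mon→Sun; Sun, Mon, Tue, Wed, Thu, Fri, Sat → Sun → Mon.
Fourth value: -25, -30, -35, -40, -45, -50, -55 → -60 → -65 (−5 each step).
So the next two tuples are (37, -75, Sun, -60) and (60, -79, Mon, -65).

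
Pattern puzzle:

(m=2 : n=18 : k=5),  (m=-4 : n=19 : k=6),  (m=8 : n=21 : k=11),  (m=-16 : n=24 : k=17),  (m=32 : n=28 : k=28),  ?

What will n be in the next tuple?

N: differences are 1, 2, 3, … (increasing by 1 each time); 18, 19, 21, 24, 28 → 33.

33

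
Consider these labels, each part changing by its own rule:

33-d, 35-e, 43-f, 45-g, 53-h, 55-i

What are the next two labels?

First component goes 33, 35, 43, 45, 53, 55 → 63 → 65 (alternating steps +2, +8, +2, +8, …).
Letter: d, e, f, g, h, i → j → k (letters move forward 1 place in the alphabet).
Putting the parts together: 63-j and then 65-k.

63-j, 65-k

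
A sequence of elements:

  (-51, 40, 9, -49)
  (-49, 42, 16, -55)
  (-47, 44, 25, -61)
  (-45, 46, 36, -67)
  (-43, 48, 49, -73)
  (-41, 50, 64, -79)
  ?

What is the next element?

(-39, 52, 81, -85)

For the first value, +2 each step: -51, -49, -47, -45, -43, -41 → -39.
Second value goes 40, 42, 44, 46, 48, 50 → 52 (+2 each step).
Third value: 9, 16, 25, 36, 49, 64 → 81 (perfect squares: 3², 4², 5², …).
Fourth value: −6 each step; -49, -55, -61, -67, -73, -79 → -85.
So the next element is (-39, 52, 81, -85).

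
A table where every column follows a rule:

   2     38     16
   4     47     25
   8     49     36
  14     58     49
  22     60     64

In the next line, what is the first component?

First component: differences are 2, 4, 6, … (increasing by 2 each time), so 2, 4, 8, 14, 22 → 32.

32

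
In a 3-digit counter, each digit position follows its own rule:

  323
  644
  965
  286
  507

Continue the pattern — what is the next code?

For the first digit, +3 each step, mod 10: 3, 6, 9, 2, 5 → 8.
Second digit — +2 each step, mod 10: 2, 4, 6, 8, 0 → 2.
Third digit goes 3, 4, 5, 6, 7 → 8 (+1 each step, mod 10).
Putting it together: 828.

828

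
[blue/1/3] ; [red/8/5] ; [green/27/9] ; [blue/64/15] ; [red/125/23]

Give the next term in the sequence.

[green/216/33]

For the colour, repeats blue → red → green: blue, red, green, blue, red → green.
Second coordinate: 1, 8, 27, 64, 125 → 216 (perfect cubes: 1³, 2³, 3³, …).
Third coordinate goes 3, 5, 9, 15, 23 → 33 (differences are 2, 4, 6, … (increasing by 2 each time)).
Putting it together: [green/216/33].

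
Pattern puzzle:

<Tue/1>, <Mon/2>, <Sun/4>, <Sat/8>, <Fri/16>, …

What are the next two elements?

<Thu/32>, <Wed/64>

Day goes Tue, Mon, Sun, Sat, Fri → Thu → Wed (runs backward through the weekdays Mon→Sun).
Second slot — ×2 each step: 1, 2, 4, 8, 16 → 32 → 64.
So the next two elements are <Thu/32> and <Wed/64>.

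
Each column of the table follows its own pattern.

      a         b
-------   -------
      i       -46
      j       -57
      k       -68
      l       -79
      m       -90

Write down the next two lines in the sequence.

n  -101; o  -112

Column a: i, j, k, l, m → n → o (letters move forward 1 place in the alphabet).
Column b: -46, -57, -68, -79, -90 → -101 → -112 (−11 each step).
Putting the parts together: n  -101 and then o  -112.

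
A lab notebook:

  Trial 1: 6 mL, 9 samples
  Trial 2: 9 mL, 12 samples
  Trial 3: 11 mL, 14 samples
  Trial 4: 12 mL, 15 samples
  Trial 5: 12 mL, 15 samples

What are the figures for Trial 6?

ML — differences are 3, 2, 1, … (decreasing by 1 each time): 6, 9, 11, 12, 12 → 11.
Samples: always 3 more than the mL; 9, 12, 14, 15, 15 → 14.
So the next record is 11 mL, 14 samples.

11 mL, 14 samples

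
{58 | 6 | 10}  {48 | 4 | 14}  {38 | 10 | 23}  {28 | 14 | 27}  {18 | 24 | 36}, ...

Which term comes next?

First part: −10 each step; 58, 48, 38, 28, 18 → 8.
Second part: each term is the sum of the two before it; 6, 4, 10, 14, 24 → 38.
Third part: alternating steps +4, +9, +4, +9, …, so 10, 14, 23, 27, 36 → 40.
Combining the parts gives {8 | 38 | 40}.

{8 | 38 | 40}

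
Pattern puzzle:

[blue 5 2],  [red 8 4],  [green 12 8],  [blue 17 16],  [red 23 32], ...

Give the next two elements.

Colour: blue, red, green, blue, red → green → blue (repeats blue → red → green).
For the second part, differences are 3, 4, 5, … (increasing by 1 each time): 5, 8, 12, 17, 23 → 30 → 38.
Third part goes 2, 4, 8, 16, 32 → 64 → 128 (×2 each step).
So the next two elements are [green 30 64] and [blue 38 128].

[green 30 64], [blue 38 128]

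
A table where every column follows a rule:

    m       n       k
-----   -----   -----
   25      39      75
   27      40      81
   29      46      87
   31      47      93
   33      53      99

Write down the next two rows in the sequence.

35  54  105; 37  60  111

For the column m, +2 each step: 25, 27, 29, 31, 33 → 35 → 37.
Column n: alternating steps +1, +6, +1, +6, …, so 39, 40, 46, 47, 53 → 54 → 60.
Column k — always 3 × the column m: 75, 81, 87, 93, 99 → 105 → 111.
Putting the parts together: 35  54  105 and then 37  60  111.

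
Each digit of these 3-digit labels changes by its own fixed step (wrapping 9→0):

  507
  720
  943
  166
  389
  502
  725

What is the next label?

For the first digit, +2 each step, mod 10: 5, 7, 9, 1, 3, 5, 7 → 9.
Second digit: 0, 2, 4, 6, 8, 0, 2 → 4 (+2 each step, mod 10).
Third digit goes 7, 0, 3, 6, 9, 2, 5 → 8 (+3 each step, mod 10).
So the next label is 948.

948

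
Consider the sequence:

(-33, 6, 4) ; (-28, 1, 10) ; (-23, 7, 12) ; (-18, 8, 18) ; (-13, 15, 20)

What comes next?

First component goes -33, -28, -23, -18, -13 → -8 (+5 each step).
Second component — each term is the sum of the two before it: 6, 1, 7, 8, 15 → 23.
Third component — alternating steps +6, +2, +6, +2, …: 4, 10, 12, 18, 20 → 26.
Combining the parts gives (-8, 23, 26).

(-8, 23, 26)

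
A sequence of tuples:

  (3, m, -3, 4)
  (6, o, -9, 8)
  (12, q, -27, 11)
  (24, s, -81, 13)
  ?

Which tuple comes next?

First component: ×2 each step, so 3, 6, 12, 24 → 48.
Letter goes m, o, q, s → u (letters move forward 2 places in the alphabet).
Third component: -3, -9, -27, -81 → -243 (×3 each step).
Fourth component goes 4, 8, 11, 13 → 14 (differences are 4, 3, 2, … (decreasing by 1 each time)).
Combining the parts gives (48, u, -243, 14).

(48, u, -243, 14)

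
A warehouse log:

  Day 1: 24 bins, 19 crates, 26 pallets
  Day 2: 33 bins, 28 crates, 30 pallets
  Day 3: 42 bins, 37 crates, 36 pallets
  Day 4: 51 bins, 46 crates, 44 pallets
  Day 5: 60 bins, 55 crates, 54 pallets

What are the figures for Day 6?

69 bins, 64 crates, 66 pallets

Bins: +9 each step; 24, 33, 42, 51, 60 → 69.
Crates: 19, 28, 37, 46, 55 → 64 (+9 each step).
Pallets goes 26, 30, 36, 44, 54 → 66 (differences are 4, 6, 8, … (increasing by 2 each time)).
Combining the parts gives 69 bins, 64 crates, 66 pallets.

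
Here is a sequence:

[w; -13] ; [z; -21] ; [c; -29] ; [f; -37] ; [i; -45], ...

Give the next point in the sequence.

[l; -53]

Letter: letters move forward 3 places in the alphabet, wrapping Z→A; w, z, c, f, i → l.
Second entry — −8 each step: -13, -21, -29, -37, -45 → -53.
Putting it together: [l; -53].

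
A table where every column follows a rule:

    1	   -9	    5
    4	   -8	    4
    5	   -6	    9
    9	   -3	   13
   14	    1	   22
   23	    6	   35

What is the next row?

First component: each term is the sum of the two before it; 1, 4, 5, 9, 14, 23 → 37.
Second component: differences are 1, 2, 3, … (increasing by 1 each time), so -9, -8, -6, -3, 1, 6 → 12.
Third component — each term is the sum of the two before it: 5, 4, 9, 13, 22, 35 → 57.
Putting it together: 37  12  57.

37  12  57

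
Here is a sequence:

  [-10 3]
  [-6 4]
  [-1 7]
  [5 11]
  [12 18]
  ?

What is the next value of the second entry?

29

First entry: differences are 4, 5, 6, … (increasing by 1 each time), so -10, -6, -1, 5, 12 → 20.
Second entry: each term is the sum of the two before it; 3, 4, 7, 11, 18 → 29.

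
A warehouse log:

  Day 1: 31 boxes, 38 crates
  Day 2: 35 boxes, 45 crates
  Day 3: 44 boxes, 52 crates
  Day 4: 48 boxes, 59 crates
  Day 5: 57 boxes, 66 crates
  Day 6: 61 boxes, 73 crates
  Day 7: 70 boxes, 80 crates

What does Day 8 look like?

74 boxes, 87 crates

For the boxes, alternating steps +4, +9, +4, +9, …: 31, 35, 44, 48, 57, 61, 70 → 74.
Crates — +7 each step: 38, 45, 52, 59, 66, 73, 80 → 87.
Putting it together: 74 boxes, 87 crates.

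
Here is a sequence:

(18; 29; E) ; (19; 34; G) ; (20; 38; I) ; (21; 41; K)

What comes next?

(22; 43; M)

First entry: +1 each step; 18, 19, 20, 21 → 22.
Second entry: differences are 5, 4, 3, … (decreasing by 1 each time), so 29, 34, 38, 41 → 43.
Letter: E, G, I, K → M (letters move forward 2 places in the alphabet).
So the next tuple is (22; 43; M).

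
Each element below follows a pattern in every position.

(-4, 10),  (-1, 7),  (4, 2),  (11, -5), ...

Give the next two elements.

First value: differences are 3, 5, 7, … (increasing by 2 each time); -4, -1, 4, 11 → 20 → 31.
Second value: together with the first value always sums to 6, so 10, 7, 2, -5 → -14 → -25.
So the next two elements are (20, -14) and (31, -25).

(20, -14), (31, -25)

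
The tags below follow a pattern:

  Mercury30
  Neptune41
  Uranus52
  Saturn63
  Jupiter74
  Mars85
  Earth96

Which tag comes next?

Venus107

For the planet, runs backward through the planets Mercury→Neptune: Mercury, Neptune, Uranus, Saturn, Jupiter, Mars, Earth → Venus.
Second component goes 30, 41, 52, 63, 74, 85, 96 → 107 (+11 each step).
Combining the parts gives Venus107.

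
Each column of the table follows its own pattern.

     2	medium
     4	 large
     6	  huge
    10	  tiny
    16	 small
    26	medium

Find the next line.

42  large

First component: 2, 4, 6, 10, 16, 26 → 42 (each term is the sum of the two before it).
For the size, repeats medium → large → huge → tiny → small: medium, large, huge, tiny, small, medium → large.
So the next line is 42  large.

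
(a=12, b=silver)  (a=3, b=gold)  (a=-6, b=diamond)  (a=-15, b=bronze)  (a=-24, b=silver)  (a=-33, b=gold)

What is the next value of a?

-42

A goes 12, 3, -6, -15, -24, -33 → -42 (−9 each step).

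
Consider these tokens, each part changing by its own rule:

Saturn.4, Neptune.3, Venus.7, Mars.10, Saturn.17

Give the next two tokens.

Neptune.27 then Venus.44

Planet: Saturn, Neptune, Venus, Mars, Saturn → Neptune → Venus (repeats Saturn → Neptune → Venus → Mars).
For the second component, each term is the sum of the two before it: 4, 3, 7, 10, 17 → 27 → 44.
Putting the parts together: Neptune.27 and then Venus.44.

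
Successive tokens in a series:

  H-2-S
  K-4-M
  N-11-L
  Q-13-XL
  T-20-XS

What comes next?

Letter: letters move forward 3 places in the alphabet; H, K, N, Q, T → W.
Second component: 2, 4, 11, 13, 20 → 22 (alternating steps +2, +7, +2, +7, …).
For the size, runs through clothing sizes XS→XL: S, M, L, XL, XS → S.
So the next token is W-22-S.

W-22-S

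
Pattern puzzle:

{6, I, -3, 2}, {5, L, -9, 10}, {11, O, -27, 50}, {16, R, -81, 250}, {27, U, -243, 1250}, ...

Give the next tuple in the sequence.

For the first entry, each term is the sum of the two before it: 6, 5, 11, 16, 27 → 43.
For the letter, letters move forward 3 places in the alphabet: I, L, O, R, U → X.
Third entry: -3, -9, -27, -81, -243 → -729 (×3 each step).
Fourth entry — ×5 each step: 2, 10, 50, 250, 1250 → 6250.
Combining the parts gives {43, X, -729, 6250}.

{43, X, -729, 6250}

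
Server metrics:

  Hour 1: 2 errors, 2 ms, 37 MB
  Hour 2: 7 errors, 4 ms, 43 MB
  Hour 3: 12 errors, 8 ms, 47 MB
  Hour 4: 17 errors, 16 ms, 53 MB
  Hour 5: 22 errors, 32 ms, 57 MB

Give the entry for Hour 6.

27 errors, 64 ms, 63 MB

Errors: +5 each step; 2, 7, 12, 17, 22 → 27.
For the ms, ×2 each step: 2, 4, 8, 16, 32 → 64.
MB: alternating steps +6, +4, +6, +4, …, so 37, 43, 47, 53, 57 → 63.
Putting it together: 27 errors, 64 ms, 63 MB.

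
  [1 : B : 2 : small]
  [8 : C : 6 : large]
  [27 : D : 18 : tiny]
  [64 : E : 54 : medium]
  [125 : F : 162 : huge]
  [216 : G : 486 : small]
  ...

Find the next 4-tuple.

First slot — perfect cubes: 1³, 2³, 3³, …: 1, 8, 27, 64, 125, 216 → 343.
Letter — letters move forward 1 place in the alphabet: B, C, D, E, F, G → H.
Third slot — ×3 each step: 2, 6, 18, 54, 162, 486 → 1458.
Size — repeats small → large → tiny → medium → huge: small, large, tiny, medium, huge, small → large.
Combining the parts gives [343 : H : 1458 : large].

[343 : H : 1458 : large]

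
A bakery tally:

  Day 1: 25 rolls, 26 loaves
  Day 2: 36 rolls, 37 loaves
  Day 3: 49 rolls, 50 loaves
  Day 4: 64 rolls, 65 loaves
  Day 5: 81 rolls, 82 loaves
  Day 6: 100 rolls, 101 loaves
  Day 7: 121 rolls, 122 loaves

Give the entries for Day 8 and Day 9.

144 rolls, 145 loaves; 169 rolls, 170 loaves

Rolls goes 25, 36, 49, 64, 81, 100, 121 → 144 → 169 (perfect squares: 5², 6², 7², …).
Loaves: always 1 more than the rolls, so 26, 37, 50, 65, 82, 101, 122 → 145 → 170.
So the next two records are 144 rolls, 145 loaves and 169 rolls, 170 loaves.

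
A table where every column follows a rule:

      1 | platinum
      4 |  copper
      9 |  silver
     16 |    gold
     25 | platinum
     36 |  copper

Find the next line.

For the first component, perfect squares: 1², 2², 3², …: 1, 4, 9, 16, 25, 36 → 49.
For the metal, repeats platinum → copper → silver → gold: platinum, copper, silver, gold, platinum, copper → silver.
So the next line is 49  silver.

49  silver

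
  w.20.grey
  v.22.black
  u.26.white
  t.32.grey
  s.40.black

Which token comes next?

Letter: letters move back 1 place in the alphabet, so w, v, u, t, s → r.
Second component: differences are 2, 4, 6, … (increasing by 2 each time), so 20, 22, 26, 32, 40 → 50.
For the shade, repeats grey → black → white: grey, black, white, grey, black → white.
Combining the parts gives r.50.white.

r.50.white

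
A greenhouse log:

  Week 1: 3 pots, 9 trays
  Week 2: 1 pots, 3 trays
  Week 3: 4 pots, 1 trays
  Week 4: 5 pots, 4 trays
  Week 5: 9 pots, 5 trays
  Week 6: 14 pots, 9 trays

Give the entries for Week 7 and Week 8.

23 pots, 14 trays; 37 pots, 23 trays

Pots: 3, 1, 4, 5, 9, 14 → 23 → 37 (each term is the sum of the two before it).
Trays: always the previous value of the pots; 9, 3, 1, 4, 5, 9 → 14 → 23.
Putting the parts together: 23 pots, 14 trays and then 37 pots, 23 trays.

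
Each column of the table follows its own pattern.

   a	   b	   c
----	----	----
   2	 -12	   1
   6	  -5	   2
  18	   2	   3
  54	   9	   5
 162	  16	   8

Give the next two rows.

486  23  13; 1458  30  21

Column a — ×3 each step: 2, 6, 18, 54, 162 → 486 → 1458.
For the column b, +7 each step: -12, -5, 2, 9, 16 → 23 → 30.
Column c: each term is the sum of the two before it; 1, 2, 3, 5, 8 → 13 → 21.
So the next two rows are 486  23  13 and 1458  30  21.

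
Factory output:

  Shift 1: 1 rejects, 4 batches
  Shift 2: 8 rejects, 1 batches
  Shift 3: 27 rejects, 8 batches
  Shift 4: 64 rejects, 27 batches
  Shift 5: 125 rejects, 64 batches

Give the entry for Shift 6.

216 rejects, 125 batches

Rejects: perfect cubes: 1³, 2³, 3³, …; 1, 8, 27, 64, 125 → 216.
Batches: always the previous value of the rejects, so 4, 1, 8, 27, 64 → 125.
Combining the parts gives 216 rejects, 125 batches.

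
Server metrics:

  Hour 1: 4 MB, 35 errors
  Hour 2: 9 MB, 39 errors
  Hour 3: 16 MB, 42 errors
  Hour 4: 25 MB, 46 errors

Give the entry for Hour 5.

MB: perfect squares: 2², 3², 4², …, so 4, 9, 16, 25 → 36.
Errors goes 35, 39, 42, 46 → 49 (alternating steps +4, +3, +4, +3, …).
Combining the parts gives 36 MB, 49 errors.

36 MB, 49 errors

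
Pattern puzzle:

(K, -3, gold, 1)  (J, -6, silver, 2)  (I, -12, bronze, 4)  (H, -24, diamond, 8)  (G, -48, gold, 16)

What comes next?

(F, -96, silver, 32)

Letter: letters move back 1 place in the alphabet; K, J, I, H, G → F.
For the second value, ×2 each step: -3, -6, -12, -24, -48 → -96.
Rank: repeats gold → silver → bronze → diamond; gold, silver, bronze, diamond, gold → silver.
Fourth value: ×2 each step, so 1, 2, 4, 8, 16 → 32.
So the next tuple is (F, -96, silver, 32).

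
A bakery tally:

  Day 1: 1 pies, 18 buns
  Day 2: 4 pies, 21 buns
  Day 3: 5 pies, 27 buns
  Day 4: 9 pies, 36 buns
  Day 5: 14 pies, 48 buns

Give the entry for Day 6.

23 pies, 63 buns

For the pies, each term is the sum of the two before it: 1, 4, 5, 9, 14 → 23.
Buns — differences are 3, 6, 9, … (increasing by 3 each time): 18, 21, 27, 36, 48 → 63.
So the next line is 23 pies, 63 buns.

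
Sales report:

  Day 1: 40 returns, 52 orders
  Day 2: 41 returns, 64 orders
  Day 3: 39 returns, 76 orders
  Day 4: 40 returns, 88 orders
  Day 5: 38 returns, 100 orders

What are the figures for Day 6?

For the returns, alternating steps +1, −2, +1, −2, …: 40, 41, 39, 40, 38 → 39.
For the orders, +12 each step: 52, 64, 76, 88, 100 → 112.
Putting it together: 39 returns, 112 orders.

39 returns, 112 orders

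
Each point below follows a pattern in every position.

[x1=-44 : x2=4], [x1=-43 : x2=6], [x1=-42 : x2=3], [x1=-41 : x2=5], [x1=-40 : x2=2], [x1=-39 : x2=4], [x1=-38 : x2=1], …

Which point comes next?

[x1=-37 : x2=3]

X1: +1 each step, so -44, -43, -42, -41, -40, -39, -38 → -37.
X2: 4, 6, 3, 5, 2, 4, 1 → 3 (alternating steps +2, −3, +2, −3, …).
Combining the parts gives [x1=-37 : x2=3].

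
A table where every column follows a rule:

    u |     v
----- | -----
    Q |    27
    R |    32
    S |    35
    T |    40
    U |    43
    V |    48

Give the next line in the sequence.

Column u goes Q, R, S, T, U, V → W (letters move forward 1 place in the alphabet).
Column v: alternating steps +5, +3, +5, +3, …, so 27, 32, 35, 40, 43, 48 → 51.
So the next line is W  51.

W  51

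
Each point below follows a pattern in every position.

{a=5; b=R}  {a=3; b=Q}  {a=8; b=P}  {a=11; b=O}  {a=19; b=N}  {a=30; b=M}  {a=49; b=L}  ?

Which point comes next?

For the a, each term is the sum of the two before it: 5, 3, 8, 11, 19, 30, 49 → 79.
B: R, Q, P, O, N, M, L → K (letters move back 1 place in the alphabet).
Combining the parts gives {a=79; b=K}.

{a=79; b=K}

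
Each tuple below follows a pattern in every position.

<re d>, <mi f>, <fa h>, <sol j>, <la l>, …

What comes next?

Note: runs through the solfège scale do→ti; re, mi, fa, sol, la → ti.
Letter — letters move forward 2 places in the alphabet: d, f, h, j, l → n.
Combining the parts gives <ti n>.

<ti n>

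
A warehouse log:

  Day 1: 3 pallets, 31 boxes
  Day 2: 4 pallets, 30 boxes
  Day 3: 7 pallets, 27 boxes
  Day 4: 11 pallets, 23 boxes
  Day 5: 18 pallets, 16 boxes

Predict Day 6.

Pallets — each term is the sum of the two before it: 3, 4, 7, 11, 18 → 29.
Boxes: together with the pallets always sums to 34; 31, 30, 27, 23, 16 → 5.
So the next record is 29 pallets, 5 boxes.

29 pallets, 5 boxes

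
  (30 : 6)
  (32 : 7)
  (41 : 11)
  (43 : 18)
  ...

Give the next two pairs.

(52 : 28), (54 : 41)

For the first slot, alternating steps +2, +9, +2, +9, …: 30, 32, 41, 43 → 52 → 54.
Second slot: differences are 1, 4, 7, … (increasing by 3 each time), so 6, 7, 11, 18 → 28 → 41.
So the next two pairs are (52 : 28) and (54 : 41).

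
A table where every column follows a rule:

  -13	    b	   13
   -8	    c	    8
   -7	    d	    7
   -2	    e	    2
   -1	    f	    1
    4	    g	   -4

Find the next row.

5  h  -5

First component: -13, -8, -7, -2, -1, 4 → 5 (alternating steps +5, +1, +5, +1, …).
Letter goes b, c, d, e, f, g → h (letters move forward 1 place in the alphabet).
Third component: 13, 8, 7, 2, 1, -4 → -5 (always the negative of the first component).
Combining the parts gives 5  h  -5.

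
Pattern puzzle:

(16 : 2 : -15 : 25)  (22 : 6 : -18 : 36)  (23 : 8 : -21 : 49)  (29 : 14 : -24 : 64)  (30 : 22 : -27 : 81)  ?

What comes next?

(36 : 36 : -30 : 100)

First slot: alternating steps +6, +1, +6, +1, …, so 16, 22, 23, 29, 30 → 36.
Second slot goes 2, 6, 8, 14, 22 → 36 (each term is the sum of the two before it).
For the third slot, −3 each step: -15, -18, -21, -24, -27 → -30.
Fourth slot: perfect squares: 5², 6², 7², …; 25, 36, 49, 64, 81 → 100.
So the next 4-tuple is (36 : 36 : -30 : 100).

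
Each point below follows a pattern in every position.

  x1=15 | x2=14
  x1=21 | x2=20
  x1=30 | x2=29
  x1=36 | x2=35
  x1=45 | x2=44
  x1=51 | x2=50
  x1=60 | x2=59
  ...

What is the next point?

X1 — alternating steps +6, +9, +6, +9, …: 15, 21, 30, 36, 45, 51, 60 → 66.
X2: always 1 less than the x1; 14, 20, 29, 35, 44, 50, 59 → 65.
Putting it together: x1=66 | x2=65.

x1=66 | x2=65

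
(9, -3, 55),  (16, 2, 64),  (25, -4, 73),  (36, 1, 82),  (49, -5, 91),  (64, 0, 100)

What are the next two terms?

First component — perfect squares: 3², 4², 5², …: 9, 16, 25, 36, 49, 64 → 81 → 100.
Second component goes -3, 2, -4, 1, -5, 0 → -6 → -1 (alternating steps +5, −6, +5, −6, …).
Third component: 55, 64, 73, 82, 91, 100 → 109 → 118 (+9 each step).
Putting the parts together: (81, -6, 109) and then (100, -1, 118).

(81, -6, 109), (100, -1, 118)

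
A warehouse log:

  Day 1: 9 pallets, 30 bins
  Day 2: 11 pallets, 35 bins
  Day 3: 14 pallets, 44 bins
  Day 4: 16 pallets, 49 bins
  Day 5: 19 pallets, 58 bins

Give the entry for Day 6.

For the pallets, alternating steps +2, +3, +2, +3, …: 9, 11, 14, 16, 19 → 21.
Bins goes 30, 35, 44, 49, 58 → 63 (alternating steps +5, +9, +5, +9, …).
Putting it together: 21 pallets, 63 bins.

21 pallets, 63 bins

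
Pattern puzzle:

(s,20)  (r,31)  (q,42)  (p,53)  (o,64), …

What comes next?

(n,75)

Letter — letters move back 1 place in the alphabet: s, r, q, p, o → n.
Second part goes 20, 31, 42, 53, 64 → 75 (+11 each step).
Putting it together: (n,75).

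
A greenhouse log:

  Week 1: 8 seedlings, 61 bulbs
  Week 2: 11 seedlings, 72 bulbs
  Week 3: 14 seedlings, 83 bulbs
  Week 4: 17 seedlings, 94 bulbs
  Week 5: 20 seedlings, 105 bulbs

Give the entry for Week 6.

23 seedlings, 116 bulbs

Seedlings: 8, 11, 14, 17, 20 → 23 (+3 each step).
For the bulbs, +11 each step: 61, 72, 83, 94, 105 → 116.
Putting it together: 23 seedlings, 116 bulbs.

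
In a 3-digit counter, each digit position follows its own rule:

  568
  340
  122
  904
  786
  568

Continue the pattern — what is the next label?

First digit goes 5, 3, 1, 9, 7, 5 → 3 (−2 each step, mod 10).
Second digit — −2 each step, mod 10: 6, 4, 2, 0, 8, 6 → 4.
Third digit: +2 each step, mod 10; 8, 0, 2, 4, 6, 8 → 0.
Combining the parts gives 340.

340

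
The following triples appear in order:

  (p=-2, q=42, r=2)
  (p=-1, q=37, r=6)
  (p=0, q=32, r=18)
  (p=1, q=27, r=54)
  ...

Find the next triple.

(p=2, q=22, r=162)

P: +1 each step; -2, -1, 0, 1 → 2.
Q: −5 each step, so 42, 37, 32, 27 → 22.
R goes 2, 6, 18, 54 → 162 (×3 each step).
Putting it together: (p=2, q=22, r=162).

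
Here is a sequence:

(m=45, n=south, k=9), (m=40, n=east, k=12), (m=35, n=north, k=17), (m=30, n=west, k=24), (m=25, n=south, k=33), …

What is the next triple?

(m=20, n=east, k=44)

For the m, −5 each step: 45, 40, 35, 30, 25 → 20.
N: repeats south → east → north → west; south, east, north, west, south → east.
K: differences are 3, 5, 7, … (increasing by 2 each time), so 9, 12, 17, 24, 33 → 44.
Putting it together: (m=20, n=east, k=44).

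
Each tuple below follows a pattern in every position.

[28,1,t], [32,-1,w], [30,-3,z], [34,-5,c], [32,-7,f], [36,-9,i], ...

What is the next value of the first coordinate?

For the first coordinate, alternating steps +4, −2, +4, −2, …: 28, 32, 30, 34, 32, 36 → 34.
Second coordinate: −2 each step; 1, -1, -3, -5, -7, -9 → -11.
For the letter, letters move forward 3 places in the alphabet, wrapping Z→A: t, w, z, c, f, i → l.

34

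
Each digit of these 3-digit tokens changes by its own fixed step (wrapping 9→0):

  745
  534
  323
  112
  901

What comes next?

First digit goes 7, 5, 3, 1, 9 → 7 (−2 each step, mod 10).
Second digit: −1 each step, mod 10; 4, 3, 2, 1, 0 → 9.
For the third digit, −1 each step, mod 10: 5, 4, 3, 2, 1 → 0.
So the next token is 790.

790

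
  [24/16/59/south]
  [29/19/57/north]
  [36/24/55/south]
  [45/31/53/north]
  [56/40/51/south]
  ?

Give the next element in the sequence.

First slot: 24, 29, 36, 45, 56 → 69 (differences are 5, 7, 9, … (increasing by 2 each time)).
Second slot — differences are 3, 5, 7, … (increasing by 2 each time): 16, 19, 24, 31, 40 → 51.
Third slot: 59, 57, 55, 53, 51 → 49 (−2 each step).
Direction: alternates south ↔ north, so south, north, south, north, south → north.
Combining the parts gives [69/51/49/north].

[69/51/49/north]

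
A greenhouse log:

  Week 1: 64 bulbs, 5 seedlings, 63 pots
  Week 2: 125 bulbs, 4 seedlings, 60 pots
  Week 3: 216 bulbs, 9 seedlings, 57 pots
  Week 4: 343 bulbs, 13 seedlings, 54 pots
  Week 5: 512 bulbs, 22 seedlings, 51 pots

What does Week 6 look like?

729 bulbs, 35 seedlings, 48 pots

Bulbs — perfect cubes: 4³, 5³, 6³, …: 64, 125, 216, 343, 512 → 729.
Seedlings — each term is the sum of the two before it: 5, 4, 9, 13, 22 → 35.
Pots: −3 each step, so 63, 60, 57, 54, 51 → 48.
Combining the parts gives 729 bulbs, 35 seedlings, 48 pots.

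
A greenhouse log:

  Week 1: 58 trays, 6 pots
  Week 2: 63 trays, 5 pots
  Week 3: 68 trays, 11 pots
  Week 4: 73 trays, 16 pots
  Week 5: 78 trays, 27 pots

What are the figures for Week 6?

83 trays, 43 pots

Trays: +5 each step; 58, 63, 68, 73, 78 → 83.
For the pots, each term is the sum of the two before it: 6, 5, 11, 16, 27 → 43.
Combining the parts gives 83 trays, 43 pots.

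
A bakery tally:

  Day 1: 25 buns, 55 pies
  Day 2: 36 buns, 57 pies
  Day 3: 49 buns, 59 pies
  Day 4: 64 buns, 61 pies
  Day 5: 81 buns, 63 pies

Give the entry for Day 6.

Buns — perfect squares: 5², 6², 7², …: 25, 36, 49, 64, 81 → 100.
Pies goes 55, 57, 59, 61, 63 → 65 (+2 each step).
Combining the parts gives 100 buns, 65 pies.

100 buns, 65 pies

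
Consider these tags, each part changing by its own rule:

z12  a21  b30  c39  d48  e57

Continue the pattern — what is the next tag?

Letter — letters move forward 1 place in the alphabet, wrapping Z→A: z, a, b, c, d, e → f.
Second component: 12, 21, 30, 39, 48, 57 → 66 (+9 each step).
Combining the parts gives f66.

f66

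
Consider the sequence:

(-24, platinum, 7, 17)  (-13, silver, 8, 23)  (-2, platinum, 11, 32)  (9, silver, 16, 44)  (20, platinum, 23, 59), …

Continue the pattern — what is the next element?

(31, silver, 32, 77)

First part: -24, -13, -2, 9, 20 → 31 (+11 each step).
For the metal, alternates platinum ↔ silver: platinum, silver, platinum, silver, platinum → silver.
Third part goes 7, 8, 11, 16, 23 → 32 (differences are 1, 3, 5, … (increasing by 2 each time)).
Fourth part: differences are 6, 9, 12, … (increasing by 3 each time); 17, 23, 32, 44, 59 → 77.
So the next element is (31, silver, 32, 77).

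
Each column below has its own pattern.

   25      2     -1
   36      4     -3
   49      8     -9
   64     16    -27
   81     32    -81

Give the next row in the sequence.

100  64  -243

First component: perfect squares: 5², 6², 7², …; 25, 36, 49, 64, 81 → 100.
For the second component, ×2 each step: 2, 4, 8, 16, 32 → 64.
Third component: -1, -3, -9, -27, -81 → -243 (×3 each step).
Putting it together: 100  64  -243.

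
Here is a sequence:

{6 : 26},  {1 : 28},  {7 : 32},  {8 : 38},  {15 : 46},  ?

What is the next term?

First value: each term is the sum of the two before it, so 6, 1, 7, 8, 15 → 23.
Second value: differences are 2, 4, 6, … (increasing by 2 each time); 26, 28, 32, 38, 46 → 56.
Putting it together: {23 : 56}.

{23 : 56}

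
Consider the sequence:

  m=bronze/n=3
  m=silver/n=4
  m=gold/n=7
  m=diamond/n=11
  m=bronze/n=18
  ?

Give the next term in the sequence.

For the m, repeats bronze → silver → gold → diamond: bronze, silver, gold, diamond, bronze → silver.
N goes 3, 4, 7, 11, 18 → 29 (each term is the sum of the two before it).
Putting it together: m=silver/n=29.

m=silver/n=29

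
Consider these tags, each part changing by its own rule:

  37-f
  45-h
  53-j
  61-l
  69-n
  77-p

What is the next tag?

85-r

First component — +8 each step: 37, 45, 53, 61, 69, 77 → 85.
Letter goes f, h, j, l, n, p → r (letters move forward 2 places in the alphabet).
Combining the parts gives 85-r.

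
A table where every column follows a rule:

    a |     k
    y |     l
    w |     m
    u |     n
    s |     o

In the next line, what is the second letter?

For the second letter, letters move forward 1 place in the alphabet: k, l, m, n, o → p.

p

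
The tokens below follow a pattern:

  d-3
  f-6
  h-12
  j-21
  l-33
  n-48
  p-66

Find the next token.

For the letter, letters move forward 2 places in the alphabet: d, f, h, j, l, n, p → r.
Second component: differences are 3, 6, 9, … (increasing by 3 each time), so 3, 6, 12, 21, 33, 48, 66 → 87.
Combining the parts gives r-87.

r-87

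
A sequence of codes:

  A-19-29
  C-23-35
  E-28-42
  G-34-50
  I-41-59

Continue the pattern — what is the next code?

K-49-69

Letter: letters move forward 2 places in the alphabet; A, C, E, G, I → K.
Second component: 19, 23, 28, 34, 41 → 49 (differences are 4, 5, 6, … (increasing by 1 each time)).
Third component: 29, 35, 42, 50, 59 → 69 (differences are 6, 7, 8, … (increasing by 1 each time)).
Combining the parts gives K-49-69.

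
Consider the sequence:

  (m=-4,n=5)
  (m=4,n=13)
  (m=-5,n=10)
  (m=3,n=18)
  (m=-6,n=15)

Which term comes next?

M: alternating steps +8, −9, +8, −9, …, so -4, 4, -5, 3, -6 → 2.
N — alternating steps +8, −3, +8, −3, …: 5, 13, 10, 18, 15 → 23.
So the next term is (m=2,n=23).

(m=2,n=23)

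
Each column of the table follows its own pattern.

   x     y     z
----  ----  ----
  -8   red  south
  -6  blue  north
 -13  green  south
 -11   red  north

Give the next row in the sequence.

-18  blue  south

Column x: alternating steps +2, −7, +2, −7, …; -8, -6, -13, -11 → -18.
For the column y, repeats red → blue → green: red, blue, green, red → blue.
Column z — alternates south ↔ north: south, north, south, north → south.
Combining the parts gives -18  blue  south.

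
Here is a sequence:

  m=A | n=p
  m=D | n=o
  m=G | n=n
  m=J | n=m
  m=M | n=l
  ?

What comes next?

M: letters move forward 3 places in the alphabet, so A, D, G, J, M → P.
N: letters move back 1 place in the alphabet; p, o, n, m, l → k.
So the next tuple is m=P | n=k.

m=P | n=k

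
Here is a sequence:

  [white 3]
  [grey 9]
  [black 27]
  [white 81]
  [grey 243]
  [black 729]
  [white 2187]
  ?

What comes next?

[grey 6561]

Shade: repeats white → grey → black; white, grey, black, white, grey, black, white → grey.
Second coordinate: 3, 9, 27, 81, 243, 729, 2187 → 6561 (×3 each step).
Putting it together: [grey 6561].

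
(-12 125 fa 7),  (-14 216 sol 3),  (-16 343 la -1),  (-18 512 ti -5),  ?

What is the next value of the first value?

-20

First value: −2 each step, so -12, -14, -16, -18 → -20.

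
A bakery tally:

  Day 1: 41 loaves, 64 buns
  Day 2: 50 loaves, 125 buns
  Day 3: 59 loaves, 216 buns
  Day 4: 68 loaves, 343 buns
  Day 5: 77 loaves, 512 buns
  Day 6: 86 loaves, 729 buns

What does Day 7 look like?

Loaves goes 41, 50, 59, 68, 77, 86 → 95 (+9 each step).
Buns goes 64, 125, 216, 343, 512, 729 → 1000 (perfect cubes: 4³, 5³, 6³, …).
So the next record is 95 loaves, 1000 buns.

95 loaves, 1000 buns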